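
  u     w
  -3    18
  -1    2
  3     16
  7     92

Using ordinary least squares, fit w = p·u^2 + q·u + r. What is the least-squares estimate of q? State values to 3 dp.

From the data, Σu^2·u^2 = 2564, Σu^2·u = 342, Σu^2 = 68, Σu·u = 68, Σu = 6, Σ1 = 4.
Right-hand side: Σu^2·w = 4816, Σu·w = 636, Σw = 128.
Inverting the 3×3 Gram matrix, [p, q, r]ᵀ = [3075/1592, -66/199, -539/1592]ᵀ.

q = -0.332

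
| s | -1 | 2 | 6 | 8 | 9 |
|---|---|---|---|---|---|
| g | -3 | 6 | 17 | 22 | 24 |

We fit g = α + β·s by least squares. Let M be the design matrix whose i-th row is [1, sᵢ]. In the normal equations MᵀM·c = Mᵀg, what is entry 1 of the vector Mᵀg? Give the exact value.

Entry 1 ↔ basis 1, so (Mᵀg)_{1} = Σᵢ gᵢ = (1)·(-3) + (1)·(6) + (1)·(17) + (1)·(22) + (1)·(24) = 66.

66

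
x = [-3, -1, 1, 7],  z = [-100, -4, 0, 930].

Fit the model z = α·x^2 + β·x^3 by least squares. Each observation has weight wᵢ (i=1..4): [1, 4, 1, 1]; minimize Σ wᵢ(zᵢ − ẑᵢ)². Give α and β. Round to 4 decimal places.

Entries of AᵀWA: Σwᵢ·x^2·x^2 = 2487, Σwᵢ·x^2·x^3 = 16561, Σwᵢ·x^3·x^3 = 118383.
Right-hand side: Σwᵢ·x^2·z = 44654, Σwᵢ·x^3·z = 321706.
det = 2487·118383 − 16561² = 20151800.
α = (44654·118383 − 16561·321706)/20151800 = -5187323/2518975; β = (2487·321706 − 16561·44654)/20151800 = 7570991/2518975.

α = -2.0593, β = 3.0056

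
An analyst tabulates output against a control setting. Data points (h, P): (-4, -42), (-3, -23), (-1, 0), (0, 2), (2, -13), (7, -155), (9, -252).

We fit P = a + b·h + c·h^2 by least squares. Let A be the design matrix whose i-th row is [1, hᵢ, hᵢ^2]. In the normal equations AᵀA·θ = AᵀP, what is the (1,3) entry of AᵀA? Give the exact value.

160

Row 1 ↔ basis 1, column 3 ↔ basis h^2, so (AᵀA)_{1,3} = Σᵢ h^2 = (1)·(16) + (1)·(9) + (1)·(1) + (1)·(0) + (1)·(4) + (1)·(49) + (1)·(81) = 160.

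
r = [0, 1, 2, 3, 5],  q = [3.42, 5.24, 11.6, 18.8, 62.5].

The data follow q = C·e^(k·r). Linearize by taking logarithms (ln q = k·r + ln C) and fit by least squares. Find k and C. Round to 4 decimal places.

Linearized form: ln q = k·r + ln C. From the 5 transformed points,
Σr = 11.0000, Σ(r)² = 39.0000, Σln q = 12.4060, Σr·ln q = 36.0357.
Normal system: [[39.0000, 11.0000]; [11.0000, 5]]·[k, ln C]ᵀ = [36.0357, 12.4060]ᵀ.
Δ = 39.0000·5 − (11.0000)² = 74.0000; k = (36.0357·5 − 11.0000·12.4060)/74.0000 = 0.59071, ln C = (39.0000·12.4060 − 11.0000·36.0357)/74.0000 = 1.18163, so C = exp(1.18163) = 3.25968.

k = 0.5907, C = 3.2597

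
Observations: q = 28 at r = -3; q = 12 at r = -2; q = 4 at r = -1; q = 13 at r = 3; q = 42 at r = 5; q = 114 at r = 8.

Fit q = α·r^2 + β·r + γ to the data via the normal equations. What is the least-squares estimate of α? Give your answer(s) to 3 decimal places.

α = 2.060

With design matrix X, XᵀX = [[4900, 628, 112]; [628, 112, 10]; [112, 10, 6]] and Xᵀq = [8767, 1049, 213]ᵀ.
Solving the 3×3 system (Gaussian elimination) gives α = 225685/109572, β = -123563/54786, γ = 7408/9131.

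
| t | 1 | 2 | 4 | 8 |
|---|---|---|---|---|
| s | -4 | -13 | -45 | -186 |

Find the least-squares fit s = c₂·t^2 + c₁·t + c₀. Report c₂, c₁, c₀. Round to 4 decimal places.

c₂ = -3.0672, c₁ = 1.6919, c₀ = -3.1667

With design matrix M, MᵀM = [[4369, 585, 85]; [585, 85, 15]; [85, 15, 4]] and Mᵀs = [-12680, -1698, -248]ᵀ.
Solving the 3×3 system (Gaussian elimination) gives c₂ = -1141/372, c₁ = 1049/620, c₀ = -19/6.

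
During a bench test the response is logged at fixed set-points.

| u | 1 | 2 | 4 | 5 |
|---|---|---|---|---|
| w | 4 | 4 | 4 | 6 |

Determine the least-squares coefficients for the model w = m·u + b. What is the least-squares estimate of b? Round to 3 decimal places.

AᵀA·[m, b]ᵀ = Aᵀw reads: 46·m + 12·b = 58;  12·m + 4·b = 18.
Determinant 46·4 − 12² = 40.
m = (58·4 − 12·18)/40 = 2/5; b = (46·18 − 12·58)/40 = 33/10.

b = 3.300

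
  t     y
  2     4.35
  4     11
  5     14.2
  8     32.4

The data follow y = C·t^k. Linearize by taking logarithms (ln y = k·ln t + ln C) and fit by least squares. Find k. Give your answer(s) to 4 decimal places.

k = 1.4286

Let Y = ln y. Fitting Y = k·ln t + ln C by least squares:
Sums: Σln t = 5.7683, Σ(ln t)² = 9.3166, Σln y = 9.9995, Σln t·ln y = 15.8461.
Normal system: [[9.3166, 5.7683]; [5.7683, 4]]·[k, ln C]ᵀ = [15.8461, 9.9995]ᵀ.
Δ = 9.3166·4 − (5.7683)² = 3.9930; k = (15.8461·4 − 5.7683·9.9995)/3.9930 = 1.42855, ln C = (9.3166·9.9995 − 5.7683·15.8461)/3.9930 = 0.43978.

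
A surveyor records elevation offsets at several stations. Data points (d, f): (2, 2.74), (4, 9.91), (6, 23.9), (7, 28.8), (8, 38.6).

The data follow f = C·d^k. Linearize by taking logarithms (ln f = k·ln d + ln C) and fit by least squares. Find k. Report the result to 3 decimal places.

k = 1.915

Linearized form: ln f = k·ln d + ln C. From the 5 transformed points,
Σln d = 7.8966, Σ(ln d)² = 13.7233, Σln f = 13.4890, Σln d·ln f = 23.7007.
Equations: 13.7233·k + 7.8966·ln C = 23.7007;  7.8966·k + 5·ln C = 13.4890.
Solving (det = 6.2610): k = 1.91455, ln C = -0.32586.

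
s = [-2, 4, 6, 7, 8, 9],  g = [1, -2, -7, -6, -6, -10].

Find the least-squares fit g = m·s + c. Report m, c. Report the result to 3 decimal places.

m = -0.908, c = -0.160

The normal equations are: 250·m + 32·c = -232;  32·m + 6·c = -30.
det = 250·6 − 32² = 476.
m = ((-232)·6 − 32·(-30))/476 = -108/119; c = (250·(-30) − 32·(-232))/476 = -19/119.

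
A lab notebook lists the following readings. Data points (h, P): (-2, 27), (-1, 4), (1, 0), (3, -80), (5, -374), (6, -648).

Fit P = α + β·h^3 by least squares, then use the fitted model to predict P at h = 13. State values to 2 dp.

Compute the Gram sums: Σ1 = 6, Σh^3 = 360, Σh^3·h^3 = 63076.
Moment sums: ΣP = -1071, Σh^3·P = -189098.
XᵀX·[α, β]ᵀ = XᵀP becomes [[6, 360]; [360, 63076]]·[α, β]ᵀ = [-1071, -189098]ᵀ.
det = 6·63076 − 360² = 248856.
α = ((-1071)·63076 − 360·(-189098))/248856 = 43407/20738; β = (6·(-189098) − 360·(-1071))/248856 = -62419/20738.
At h = 13: P̂ = (43407/20738)·(1) + (-62419/20738)·(2197) = -68545568/10369.

P̂ = -6610.62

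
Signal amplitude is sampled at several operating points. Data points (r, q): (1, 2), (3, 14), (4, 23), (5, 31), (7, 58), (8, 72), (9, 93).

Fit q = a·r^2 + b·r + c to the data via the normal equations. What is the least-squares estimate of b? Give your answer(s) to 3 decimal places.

b = 1.617

With design matrix A, AᵀA = [[14021, 1801, 245]; [1801, 245, 37]; [245, 37, 7]] and Aᵀq = [16254, 2110, 293]ᵀ.
Inverting the 3×3 Gram matrix, [a, b, c]ᵀ = [21895/23016, 5317/3288, 55/3836]ᵀ.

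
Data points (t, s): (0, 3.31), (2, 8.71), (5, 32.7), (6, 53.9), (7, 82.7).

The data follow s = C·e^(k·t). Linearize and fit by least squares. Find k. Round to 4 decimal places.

Linearized form: ln s = k·t + ln C. From the 5 transformed points,
Σt = 20.0000, Σ(t)² = 114.0000, Σln s = 15.2511, Σt·ln s = 76.5951.
Equations: 114.0000·k + 20.0000·ln C = 76.5951;  20.0000·k + 5·ln C = 15.2511.
Δ = 114.0000·5 − (20.0000)² = 170.0000; k = (76.5951·5 − 20.0000·15.2511)/170.0000 = 0.45855, ln C = (114.0000·15.2511 − 20.0000·76.5951)/170.0000 = 1.21605.

k = 0.4585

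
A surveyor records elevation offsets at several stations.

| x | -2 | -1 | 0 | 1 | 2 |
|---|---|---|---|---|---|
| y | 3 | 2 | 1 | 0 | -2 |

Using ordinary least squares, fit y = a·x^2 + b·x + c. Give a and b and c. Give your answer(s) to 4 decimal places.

a = -0.1429, b = -1.2000, c = 1.0857

The normal system MᵀM·[a, b, c]ᵀ = Mᵀy is [[34, 0, 10]; [0, 10, 0]; [10, 0, 5]]·[a, b, c]ᵀ = [6, -12, 4]ᵀ.
Row-reducing yields a = -1/7, b = -6/5, c = 38/35.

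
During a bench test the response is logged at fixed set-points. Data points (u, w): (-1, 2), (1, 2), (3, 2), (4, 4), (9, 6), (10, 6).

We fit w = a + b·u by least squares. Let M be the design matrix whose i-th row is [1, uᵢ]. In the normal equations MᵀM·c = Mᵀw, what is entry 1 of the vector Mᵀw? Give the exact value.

22

Entry 1 ↔ basis 1, so (Mᵀw)_{1} = Σᵢ wᵢ = (1)·(2) + (1)·(2) + (1)·(2) + (1)·(4) + (1)·(6) + (1)·(6) = 22.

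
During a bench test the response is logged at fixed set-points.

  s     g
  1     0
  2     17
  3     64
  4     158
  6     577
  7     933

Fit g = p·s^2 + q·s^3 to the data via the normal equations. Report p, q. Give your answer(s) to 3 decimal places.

With design matrix X, XᵀX = [[4051, 25883]; [25883, 169195]] and Xᵀg = [69661, 456627]ᵀ.
Eliminating q: 169195·(row 1) − 25883·(row 2) gives 15479256·p = 169195·69661 − 25883·456627 = -32583746, so p = -1253221/595356.
Then q = (456627 − 25883·(-1253221/595356))/169195 = 23380157/7739628.

p = -2.105, q = 3.021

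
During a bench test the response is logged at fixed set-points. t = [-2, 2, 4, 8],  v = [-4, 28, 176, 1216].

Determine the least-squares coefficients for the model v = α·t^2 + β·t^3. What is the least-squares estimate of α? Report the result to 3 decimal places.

α = 3.000

From the data, Σt^2·t^2 = 4384, Σt^2·t^3 = 33792, Σt^3·t^3 = 266368.
And Σt^2·v = 80736, Σt^3·v = 634112.
det = 4384·266368 − 33792² = 25858048.
α = (80736·266368 − 33792·634112)/25858048 = 3; β = (4384·634112 − 33792·80736)/25858048 = 2.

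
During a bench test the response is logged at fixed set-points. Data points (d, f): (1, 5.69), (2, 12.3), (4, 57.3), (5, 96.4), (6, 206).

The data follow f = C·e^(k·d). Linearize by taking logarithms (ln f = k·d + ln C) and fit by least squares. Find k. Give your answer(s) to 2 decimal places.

k = 0.71

With ln fᵢ as the transformed response and dᵢ as the regressor:
XᵀX = [[82.0000, 18.0000]; [18.0000, 5]], rhs = [77.7609, 18.1930]ᵀ  (here Σd = 18.0000, Σ(d)² = 82.0000, Σln f = 18.1930, Σd·ln f = 77.7609).
Slope k = (n·Σd·ln f − Σd·Σln f)/(n·Σ(d)² − (Σd)²) = (5·77.7609 − 18.0000·18.1930)/86.0000 = 0.71315; ln C = (Σln f − k·Σd)/n = 1.07127.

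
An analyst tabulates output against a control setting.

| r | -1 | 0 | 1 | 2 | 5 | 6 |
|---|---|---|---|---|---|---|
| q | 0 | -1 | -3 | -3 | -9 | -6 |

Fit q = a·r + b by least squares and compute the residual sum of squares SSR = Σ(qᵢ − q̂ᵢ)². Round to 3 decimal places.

Compute the Gram sums: Σr·r = 67, Σr = 13, Σ1 = 6.
And Σr·q = -90, Σq = -22.
Δ = 67·6 − 13² = 233.
a = ((-90)·6 − 13·(-22))/233 = -254/233; b = (67·(-22) − 13·(-90))/233 = -304/233.
Residuals: 50/233, 71/233, -141/233, 113/233, -523/233, 430/233; SSR = 2140/233.

SSR = 9.185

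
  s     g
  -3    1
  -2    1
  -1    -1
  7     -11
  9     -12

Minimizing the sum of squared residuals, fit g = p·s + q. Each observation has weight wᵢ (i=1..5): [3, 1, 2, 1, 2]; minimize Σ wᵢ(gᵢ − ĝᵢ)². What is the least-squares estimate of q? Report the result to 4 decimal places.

q = -2.1579

Normal-equation sums: Σwᵢ·s·s = 244, Σwᵢ·s = 12, Σwᵢ·1 = 9.
For XᵀWg: Σwᵢ·s·g = -302, Σwᵢ·g = -33.
XᵀWX·[p, q]ᵀ = XᵀWg becomes [[244, 12]; [12, 9]]·[p, q]ᵀ = [-302, -33]ᵀ.
Eliminating q: 9·(row 1) − 12·(row 2) gives 2052·p = 9·(-302) − 12·(-33) = -2322, so p = -43/38.
Then q = ((-33) − 12·(-43/38))/9 = -41/19.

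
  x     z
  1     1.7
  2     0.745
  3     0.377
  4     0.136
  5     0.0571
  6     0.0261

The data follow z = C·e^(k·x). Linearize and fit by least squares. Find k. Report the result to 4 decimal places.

k = -0.8459

Linearized form: ln z = k·x + ln C. From the 6 transformed points,
Σx = 21.0000, Σ(x)² = 91.0000, Σln z = -9.2431, Σx·ln z = -47.1547.
Normal system: [[91.0000, 21.0000]; [21.0000, 6]]·[k, ln C]ᵀ = [-47.1547, -9.2431]ᵀ.
Δ = 91.0000·6 − (21.0000)² = 105.0000; k = (-47.1547·6 − 21.0000·-9.2431)/105.0000 = -0.84593, ln C = (91.0000·-9.2431 − 21.0000·-47.1547)/105.0000 = 1.42024.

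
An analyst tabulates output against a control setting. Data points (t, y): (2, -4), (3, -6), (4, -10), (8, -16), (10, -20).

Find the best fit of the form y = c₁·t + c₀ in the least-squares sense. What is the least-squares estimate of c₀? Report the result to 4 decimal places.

Setting ∂/∂c₁ … = 0 gives: 193·c₁ + 27·c₀ = -394;  27·c₁ + 5·c₀ = -56.
(Σt·t = 193, Σt = 27, Σ1 = 5, Σt·y = -394, Σy = -56.)
Determinant 193·5 − 27² = 236.
c₁ = ((-394)·5 − 27·(-56))/236 = -229/118; c₀ = (193·(-56) − 27·(-394))/236 = -85/118.

c₀ = -0.7203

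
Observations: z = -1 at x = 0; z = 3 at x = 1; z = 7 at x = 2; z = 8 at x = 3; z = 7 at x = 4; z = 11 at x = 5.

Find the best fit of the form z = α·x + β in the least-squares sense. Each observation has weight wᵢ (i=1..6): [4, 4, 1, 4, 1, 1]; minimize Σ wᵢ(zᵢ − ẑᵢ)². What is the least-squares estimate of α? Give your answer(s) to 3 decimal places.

With design matrix A, AᵀWA = [[85, 27]; [27, 15]] and AᵀWz = [205, 65]ᵀ.
Eliminating β: 15·(row 1) − 27·(row 2) gives 546·α = 15·205 − 27·65 = 1320, so α = 220/91.
Then β = (65 − 27·(220/91))/15 = -5/273.

α = 2.418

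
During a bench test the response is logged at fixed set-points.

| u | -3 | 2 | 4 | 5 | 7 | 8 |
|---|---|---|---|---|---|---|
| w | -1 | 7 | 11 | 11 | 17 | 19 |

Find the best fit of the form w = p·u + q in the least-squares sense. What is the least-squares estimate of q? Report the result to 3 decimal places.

Setting ∂/∂p … = 0 gives: 167·p + 23·q = 387;  23·p + 6·q = 64.
Determinant 167·6 − 23² = 473.
p = (387·6 − 23·64)/473 = 850/473; q = (167·64 − 23·387)/473 = 1787/473.

q = 3.778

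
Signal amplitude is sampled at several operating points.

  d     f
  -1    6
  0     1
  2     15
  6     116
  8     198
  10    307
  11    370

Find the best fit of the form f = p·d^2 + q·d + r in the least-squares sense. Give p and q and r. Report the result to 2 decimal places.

Compute the Gram sums: Σd^2·d^2 = 30050, Σd^2·d = 3066, Σd^2 = 326, Σd·d = 326, Σd = 36, Σ1 = 7.
Moment sums: Σd^2·f = 92384, Σd·f = 9444, Σf = 1013.
AᵀA·[p, q, r]ᵀ = Aᵀf becomes [[30050, 3066, 326]; [3066, 326, 36]; [326, 36, 7]]·[p, q, r]ᵀ = [92384, 9444, 1013]ᵀ.
Inverting the 3×3 Gram matrix, [p, q, r]ᵀ = [847895/286496, 248595/286496, 346947/143248]ᵀ.

p = 2.96, q = 0.87, r = 2.42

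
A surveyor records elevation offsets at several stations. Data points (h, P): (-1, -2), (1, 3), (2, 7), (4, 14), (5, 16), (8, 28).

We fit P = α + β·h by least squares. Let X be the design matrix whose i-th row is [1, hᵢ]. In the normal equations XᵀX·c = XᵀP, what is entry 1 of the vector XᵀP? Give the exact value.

Entry 1 ↔ basis 1, so (XᵀP)_{1} = Σᵢ Pᵢ = (1)·(-2) + (1)·(3) + (1)·(7) + (1)·(14) + (1)·(16) + (1)·(28) = 66.

66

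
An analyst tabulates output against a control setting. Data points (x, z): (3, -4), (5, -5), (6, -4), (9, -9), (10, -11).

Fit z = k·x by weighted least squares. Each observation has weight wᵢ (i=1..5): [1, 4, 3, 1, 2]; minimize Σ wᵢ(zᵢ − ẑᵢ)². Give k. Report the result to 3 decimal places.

Normal-equation sums: Σwᵢ·x·x = 498.
For AᵀWz: Σwᵢ·x·z = -485.
AᵀWA·[k]ᵀ = AᵀWz becomes [[498]]·[k]ᵀ = [-485]ᵀ.
k = (-485)/498 = -0.973896.

k = -0.974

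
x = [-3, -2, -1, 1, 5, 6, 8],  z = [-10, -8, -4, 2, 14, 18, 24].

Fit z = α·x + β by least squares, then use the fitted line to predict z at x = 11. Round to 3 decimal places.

Forming AᵀA = [[140, 14]; [14, 7]] and Aᵀz = [422, 36]ᵀ gives AᵀA·[α, β]ᵀ = Aᵀz.
det = 140·7 − 14² = 784.
α = (422·7 − 14·36)/784 = 25/8; β = (140·36 − 14·422)/784 = -31/28.
At x = 11: ẑ = (25/8)·(11) + (-31/28)·(1) = 1863/56.

ẑ = 33.268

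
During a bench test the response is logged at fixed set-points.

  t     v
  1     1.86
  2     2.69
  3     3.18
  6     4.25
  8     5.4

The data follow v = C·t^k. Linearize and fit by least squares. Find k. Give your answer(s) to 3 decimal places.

k = 0.489

Linearized form: ln v = k·ln t + ln C. From the 5 transformed points,
Σln t = 5.6630, Σ(ln t)² = 9.2219, Σln v = 5.9003, Σln t·ln v = 8.0562.
Equations: 9.2219·k + 5.6630·ln C = 8.0562;  5.6630·k + 5·ln C = 5.9003.
Slope k = (n·Σln t·ln v − Σln t·Σln v)/(n·Σ(ln t)² − (Σln t)²) = (5·8.0562 − 5.6630·5.9003)/14.0403 = 0.48913; ln C = (Σln v − k·Σln t)/n = 0.62608.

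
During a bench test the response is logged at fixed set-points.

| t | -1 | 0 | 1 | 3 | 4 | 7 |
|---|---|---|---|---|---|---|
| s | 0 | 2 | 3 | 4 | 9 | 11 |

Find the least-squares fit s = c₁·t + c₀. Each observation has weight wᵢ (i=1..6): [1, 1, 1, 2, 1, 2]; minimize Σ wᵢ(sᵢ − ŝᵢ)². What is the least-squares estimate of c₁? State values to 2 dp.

c₁ = 1.37

The normal system XᵀWX·[c₁, c₀]ᵀ = XᵀWs is [[134, 24]; [24, 8]]·[c₁, c₀]ᵀ = [217, 44]ᵀ.
Eliminating c₀: 8·(row 1) − 24·(row 2) gives 496·c₁ = 8·217 − 24·44 = 680, so c₁ = 85/62.
Then c₀ = (44 − 24·(85/62))/8 = 43/31.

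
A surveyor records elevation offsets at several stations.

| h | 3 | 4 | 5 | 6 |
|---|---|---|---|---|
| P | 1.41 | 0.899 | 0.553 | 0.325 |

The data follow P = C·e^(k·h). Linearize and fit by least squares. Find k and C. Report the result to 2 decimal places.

k = -0.49, C = 6.23

Taking logs, ln P = k·h + ln C, so regress ln P on h.
Σh = 18.0000, Σ(h)² = 86.0000, Σln P = -1.4792, Σh·ln P = -9.1007.
Equations: 86.0000·k + 18.0000·ln C = -9.1007;  18.0000·k + 4·ln C = -1.4792.
Slope k = (n·Σh·ln P − Σh·Σln P)/(n·Σ(h)² − (Σh)²) = (4·-9.1007 − 18.0000·-1.4792)/20.0000 = -0.48885; ln C = (Σln P − k·Σh)/n = 1.83002, so C = exp(1.83002) = 6.23398.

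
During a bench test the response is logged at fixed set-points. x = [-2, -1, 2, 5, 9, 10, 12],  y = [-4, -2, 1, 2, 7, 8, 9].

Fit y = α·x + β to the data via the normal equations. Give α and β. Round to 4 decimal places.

Forming MᵀM = [[359, 35]; [35, 7]] and Mᵀy = [273, 21]ᵀ gives MᵀM·[α, β]ᵀ = Mᵀy.
Determinant 359·7 − 35² = 1288.
α = (273·7 − 35·21)/1288 = 21/23; β = (359·21 − 35·273)/1288 = -36/23.

α = 0.9130, β = -1.5652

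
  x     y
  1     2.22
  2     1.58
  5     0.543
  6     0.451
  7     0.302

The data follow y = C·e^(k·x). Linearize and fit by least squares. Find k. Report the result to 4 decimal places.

Linearized form: ln y = k·x + ln C. From the 5 transformed points,
Sums: Σx = 21.0000, Σ(x)² = 115.0000, Σln y = -1.3493, Σx·ln y = -14.4999.
Normal system: [[115.0000, 21.0000]; [21.0000, 5]]·[k, ln C]ᵀ = [-14.4999, -1.3493]ᵀ.
Slope k = (n·Σx·ln y − Σx·Σln y)/(n·Σ(x)² − (Σx)²) = (5·-14.4999 − 21.0000·-1.3493)/134.0000 = -0.32958; ln C = (Σln y − k·Σx)/n = 1.11436.

k = -0.3296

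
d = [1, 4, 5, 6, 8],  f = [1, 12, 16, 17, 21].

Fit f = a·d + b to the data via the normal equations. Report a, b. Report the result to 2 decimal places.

Normal-equation sums: Σd·d = 142, Σd = 24, Σ1 = 5.
And Σd·f = 399, Σf = 67.
So XᵀX·[a, b]ᵀ = Xᵀf: [[142, 24]; [24, 5]]·[a, b]ᵀ = [399, 67]ᵀ.
Determinant 142·5 − 24² = 134.
a = (399·5 − 24·67)/134 = 387/134; b = (142·67 − 24·399)/134 = -31/67.

a = 2.89, b = -0.46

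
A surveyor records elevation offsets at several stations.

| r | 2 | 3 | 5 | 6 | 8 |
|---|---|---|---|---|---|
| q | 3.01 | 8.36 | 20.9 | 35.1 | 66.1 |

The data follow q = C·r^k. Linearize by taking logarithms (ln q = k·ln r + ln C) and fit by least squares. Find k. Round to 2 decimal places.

Let Y = ln q. Fitting Y = k·ln r + ln C by least squares:
XᵀX = [[11.8122, 7.2724]; [7.2724, 5]], rhs = [23.0797, 14.0145]ᵀ  (here Σln r = 7.2724, Σ(ln r)² = 11.8122, Σln q = 14.0145, Σln r·ln q = 23.0797).
Slope k = (n·Σln r·ln q − Σln r·Σln q)/(n·Σ(ln r)² − (Σln r)²) = (5·23.0797 − 7.2724·14.0145)/6.1731 = 2.18356; ln C = (Σln q − k·Σln r)/n = -0.37303.

k = 2.18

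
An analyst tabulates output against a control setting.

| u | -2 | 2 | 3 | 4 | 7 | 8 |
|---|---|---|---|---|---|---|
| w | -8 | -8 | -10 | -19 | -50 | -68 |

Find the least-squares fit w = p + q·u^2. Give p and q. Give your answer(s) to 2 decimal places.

p = -2.98, q = -0.99

XᵀX·[p, q]ᵀ = Xᵀw reads: 6·p + 146·q = -163;  146·p + 6866·q = -7260.
Eliminating q: 6866·(row 1) − 146·(row 2) gives 19880·p = 6866·(-163) − 146·(-7260) = -59198, so p = -29599/9940.
Then q = ((-7260) − 146·(-29599/9940))/6866 = -9881/9940.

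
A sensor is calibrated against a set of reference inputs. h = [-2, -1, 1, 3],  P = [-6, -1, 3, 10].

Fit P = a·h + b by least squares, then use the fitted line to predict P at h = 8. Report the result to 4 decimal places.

P̂ = 24.8814

Normal-equation sums: Σh·h = 15, Σh = 1, Σ1 = 4.
Moment sums: Σh·P = 46, ΣP = 6.
Determinant 15·4 − 1² = 59.
a = (46·4 − 1·6)/59 = 178/59; b = (15·6 − 1·46)/59 = 44/59.
At h = 8: P̂ = (178/59)·(8) + (44/59)·(1) = 1468/59.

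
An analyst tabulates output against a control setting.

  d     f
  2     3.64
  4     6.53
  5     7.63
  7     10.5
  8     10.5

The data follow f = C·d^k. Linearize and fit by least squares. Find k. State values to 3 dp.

k = 0.794

Linearized form: ln f = k·ln d + ln C. From the 5 transformed points,
Σln d = 7.7142, Σ(ln d)² = 13.1032, Σln f = 9.9032, Σln d·ln f = 16.2324.
Equations: 13.1032·k + 7.7142·ln C = 16.2324;  7.7142·k + 5·ln C = 9.9032.
Slope k = (n·Σln d·ln f − Σln d·Σln f)/(n·Σ(ln d)² − (Σln d)²) = (5·16.2324 − 7.7142·9.9032)/6.0066 = 0.79351; ln C = (Σln f − k·Σln d)/n = 0.75639.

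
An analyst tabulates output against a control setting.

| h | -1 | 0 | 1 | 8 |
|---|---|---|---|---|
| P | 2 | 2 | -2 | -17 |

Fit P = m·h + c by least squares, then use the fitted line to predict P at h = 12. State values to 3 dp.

P̂ = -25.750

Entries of MᵀM: Σh·h = 66, Σh = 8, Σ1 = 4.
For MᵀP: Σh·P = -140, ΣP = -15.
Normal equations: [[66, 8]; [8, 4]]·[m, c]ᵀ = [-140, -15]ᵀ.
Δ = 66·4 − 8² = 200.
m = ((-140)·4 − 8·(-15))/200 = -11/5; c = (66·(-15) − 8·(-140))/200 = 13/20.
At h = 12: P̂ = (-11/5)·(12) + (13/20)·(1) = -103/4.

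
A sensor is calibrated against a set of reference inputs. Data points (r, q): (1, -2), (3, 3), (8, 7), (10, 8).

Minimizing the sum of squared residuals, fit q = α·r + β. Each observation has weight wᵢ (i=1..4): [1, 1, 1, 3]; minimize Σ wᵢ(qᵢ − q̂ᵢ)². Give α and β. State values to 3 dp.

α = 0.988, β = -1.579

The normal equations are: 374·α + 42·β = 303;  42·α + 6·β = 32.
(Σwᵢ·r·r = 374, Σwᵢ·r = 42, Σwᵢ·1 = 6, Σwᵢ·r·q = 303, Σwᵢ·q = 32.)
Eliminating β: 6·(row 1) − 42·(row 2) gives 480·α = 6·303 − 42·32 = 474, so α = 79/80.
Then β = (32 − 42·(79/80))/6 = -379/240.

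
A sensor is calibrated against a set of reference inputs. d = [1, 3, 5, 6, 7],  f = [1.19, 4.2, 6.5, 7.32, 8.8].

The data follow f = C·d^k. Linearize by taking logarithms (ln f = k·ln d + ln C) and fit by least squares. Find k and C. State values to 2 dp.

Linearized form: ln f = k·ln d + ln C. From the 5 transformed points,
Σln d = 6.4457, Σ(ln d)² = 10.7942, Σln f = 7.6462, Σln d·ln f = 12.3877.
Equations: 10.7942·k + 6.4457·ln C = 12.3877;  6.4457·k + 5·ln C = 7.6462.
Solving (det = 12.4237): k = 1.01848, ln C = 0.21627, so C = exp(0.21627) = 1.24144.

k = 1.02, C = 1.24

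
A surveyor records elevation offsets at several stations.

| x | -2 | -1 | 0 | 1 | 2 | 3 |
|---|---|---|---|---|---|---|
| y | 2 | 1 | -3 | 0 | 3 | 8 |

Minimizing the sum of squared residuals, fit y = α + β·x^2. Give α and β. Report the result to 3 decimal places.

α = -1.526, β = 1.061

Compute the Gram sums: Σ1 = 6, Σx^2 = 19, Σx^2·x^2 = 115.
Moment sums: Σy = 11, Σx^2·y = 93.
Normal equations: [[6, 19]; [19, 115]]·[α, β]ᵀ = [11, 93]ᵀ.
Eliminating β: 115·(row 1) − 19·(row 2) gives 329·α = 115·11 − 19·93 = -502, so α = -502/329.
Then β = (93 − 19·(-502/329))/115 = 349/329.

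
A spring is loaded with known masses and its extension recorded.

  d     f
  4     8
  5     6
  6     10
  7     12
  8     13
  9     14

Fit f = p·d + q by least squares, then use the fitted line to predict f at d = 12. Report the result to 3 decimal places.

f̂ = 18.829

Forming MᵀM = [[271, 39]; [39, 6]] and Mᵀf = [436, 63]ᵀ gives MᵀM·[p, q]ᵀ = Mᵀf.
Eliminating q: 6·(row 1) − 39·(row 2) gives 105·p = 6·436 − 39·63 = 159, so p = 53/35.
Then q = (63 − 39·(53/35))/6 = 23/35.
At d = 12: f̂ = (53/35)·(12) + (23/35)·(1) = 659/35.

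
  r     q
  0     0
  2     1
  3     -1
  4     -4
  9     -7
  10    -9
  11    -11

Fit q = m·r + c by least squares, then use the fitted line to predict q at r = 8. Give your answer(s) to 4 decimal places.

q̂ = -6.9548

Normal-equation sums: Σr·r = 331, Σr = 39, Σ1 = 7.
For Xᵀq: Σr·q = -291, Σq = -31.
Normal equations: [[331, 39]; [39, 7]]·[m, c]ᵀ = [-291, -31]ᵀ.
Δ = 331·7 − 39² = 796.
m = ((-291)·7 − 39·(-31))/796 = -207/199; c = (331·(-31) − 39·(-291))/796 = 272/199.
At r = 8: q̂ = (-207/199)·(8) + (272/199)·(1) = -1384/199.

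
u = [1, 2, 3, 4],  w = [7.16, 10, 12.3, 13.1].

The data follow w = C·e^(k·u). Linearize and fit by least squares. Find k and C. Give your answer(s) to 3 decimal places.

Taking logs, ln w = k·u + ln C, so regress ln w on u.
Over the data: Σu = 10.0000, Σ(u)² = 30.0000, Σln w = 9.3533, Σu·ln w = 24.3929.
Normal system: [[30.0000, 10.0000]; [10.0000, 4]]·[k, ln C]ᵀ = [24.3929, 9.3533]ᵀ.
Slope k = (n·Σu·ln w − Σu·Σln w)/(n·Σ(u)² − (Σu)²) = (4·24.3929 − 10.0000·9.3533)/20.0000 = 0.20193; ln C = (Σln w − k·Σu)/n = 1.83350, so C = exp(1.83350) = 6.25572.

k = 0.202, C = 6.256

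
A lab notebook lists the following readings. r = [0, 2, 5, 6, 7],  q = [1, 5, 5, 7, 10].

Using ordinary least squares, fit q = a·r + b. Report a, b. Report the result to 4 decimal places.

a = 1.0294, b = 1.4824

Entries of AᵀA: Σr·r = 114, Σr = 20, Σ1 = 5.
For Aᵀq: Σr·q = 147, Σq = 28.
Determinant 114·5 − 20² = 170.
a = (147·5 − 20·28)/170 = 35/34; b = (114·28 − 20·147)/170 = 126/85.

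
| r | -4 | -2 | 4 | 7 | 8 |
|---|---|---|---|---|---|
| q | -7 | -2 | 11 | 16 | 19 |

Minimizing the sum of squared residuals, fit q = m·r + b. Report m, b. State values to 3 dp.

Forming MᵀM = [[149, 13]; [13, 5]] and Mᵀq = [340, 37]ᵀ gives MᵀM·[m, b]ᵀ = Mᵀq.
det = 149·5 − 13² = 576.
m = (340·5 − 13·37)/576 = 1219/576; b = (149·37 − 13·340)/576 = 1093/576.

m = 2.116, b = 1.898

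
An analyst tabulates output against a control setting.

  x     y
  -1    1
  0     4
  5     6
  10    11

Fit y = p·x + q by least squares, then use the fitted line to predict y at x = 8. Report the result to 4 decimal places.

ŷ = 9.1234

Setting ∂/∂p … = 0 gives: 126·p + 14·q = 139;  14·p + 4·q = 22.
det = 126·4 − 14² = 308.
p = (139·4 − 14·22)/308 = 62/77; q = (126·22 − 14·139)/308 = 59/22.
At x = 8: ŷ = (62/77)·(8) + (59/22)·(1) = 1405/154.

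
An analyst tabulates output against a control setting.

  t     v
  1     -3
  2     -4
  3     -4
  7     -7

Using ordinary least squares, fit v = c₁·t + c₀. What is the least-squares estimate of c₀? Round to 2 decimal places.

Compute the Gram sums: Σt·t = 63, Σt = 13, Σ1 = 4.
Right-hand side: Σt·v = -72, Σv = -18.
Δ = 63·4 − 13² = 83.
c₁ = ((-72)·4 − 13·(-18))/83 = -54/83; c₀ = (63·(-18) − 13·(-72))/83 = -198/83.

c₀ = -2.39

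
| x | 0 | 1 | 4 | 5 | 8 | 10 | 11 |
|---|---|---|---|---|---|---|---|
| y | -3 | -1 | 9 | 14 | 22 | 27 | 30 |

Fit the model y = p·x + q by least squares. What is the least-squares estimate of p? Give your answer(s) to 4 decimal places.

Compute the Gram sums: Σx·x = 327, Σx = 39, Σ1 = 7.
Moment sums: Σx·y = 881, Σy = 98.
Normal equations: [[327, 39]; [39, 7]]·[p, q]ᵀ = [881, 98]ᵀ.
Determinant 327·7 − 39² = 768.
p = (881·7 − 39·98)/768 = 2345/768; q = (327·98 − 39·881)/768 = -771/256.

p = 3.0534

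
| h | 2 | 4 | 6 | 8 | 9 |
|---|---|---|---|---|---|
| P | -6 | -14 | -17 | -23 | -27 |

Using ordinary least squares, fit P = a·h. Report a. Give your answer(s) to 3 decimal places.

The normal equations are: 201·a = -597.
a = (-597)/201 = -2.97015.

a = -2.970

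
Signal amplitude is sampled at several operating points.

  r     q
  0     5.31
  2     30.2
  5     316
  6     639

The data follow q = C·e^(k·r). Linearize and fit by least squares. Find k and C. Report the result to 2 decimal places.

k = 0.80, C = 5.64

Linearized form: ln q = k·r + ln C. From the 4 transformed points,
Σr = 13.0000, Σ(r)² = 65.0000, Σln q = 17.2931, Σr·ln q = 74.3538.
Normal system: [[65.0000, 13.0000]; [13.0000, 4]]·[k, ln C]ᵀ = [74.3538, 17.2931]ᵀ.
Solving (det = 91.0000): k = 0.79786, ln C = 1.73023, so C = exp(1.73023) = 5.64193.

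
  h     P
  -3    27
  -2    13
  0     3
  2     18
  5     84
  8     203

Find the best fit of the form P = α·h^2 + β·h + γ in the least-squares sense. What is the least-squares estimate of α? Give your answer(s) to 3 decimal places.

α = 2.972

The normal equations are: 4834·α + 610·β + 106·γ = 15459;  610·α + 106·β + 10·γ = 1973;  106·α + 10·β + 6·γ = 348.
(Σh^2·h^2 = 4834, Σh^2·h = 610, Σh^2 = 106, Σh·h = 106, Σh = 10, Σ1 = 6, Σh^2·P = 15459, Σh·P = 1973, ΣP = 348.)
Inverting the 3×3 Gram matrix, [α, β, γ]ᵀ = [21389/7197, 33889/28788, 33911/9596]ᵀ.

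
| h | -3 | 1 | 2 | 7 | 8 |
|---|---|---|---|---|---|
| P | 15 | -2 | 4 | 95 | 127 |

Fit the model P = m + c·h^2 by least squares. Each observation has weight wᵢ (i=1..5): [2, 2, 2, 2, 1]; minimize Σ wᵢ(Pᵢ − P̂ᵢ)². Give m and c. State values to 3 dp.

m = -3.888, c = 2.032

Forming AᵀWA = [[9, 190]; [190, 9094]] and AᵀWP = [351, 17736]ᵀ gives AᵀWA·[m, c]ᵀ = AᵀWP.
Eliminating c: 9094·(row 1) − 190·(row 2) gives 45746·m = 9094·351 − 190·17736 = -177846, so m = -88923/22873.
Then c = (17736 − 190·(-88923/22873))/9094 = 46467/22873.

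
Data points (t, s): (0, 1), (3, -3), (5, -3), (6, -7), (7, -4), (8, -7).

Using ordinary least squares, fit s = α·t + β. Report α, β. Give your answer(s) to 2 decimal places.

α = -0.91, β = 0.55

Setting ∂/∂α … = 0 gives: 183·α + 29·β = -150;  29·α + 6·β = -23.
det = 183·6 − 29² = 257.
α = ((-150)·6 − 29·(-23))/257 = -233/257; β = (183·(-23) − 29·(-150))/257 = 141/257.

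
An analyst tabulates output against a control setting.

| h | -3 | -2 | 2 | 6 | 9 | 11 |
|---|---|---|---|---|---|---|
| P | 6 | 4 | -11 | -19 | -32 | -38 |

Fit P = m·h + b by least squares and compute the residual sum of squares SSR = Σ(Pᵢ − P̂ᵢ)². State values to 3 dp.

The normal equations are: 255·m + 23·b = -868;  23·m + 6·b = -90.
Determinant 255·6 − 23² = 1001.
m = ((-868)·6 − 23·(-90))/1001 = -3138/1001; b = (255·(-90) − 23·(-868))/1001 = -2986/1001.
Residuals: -422/1001, 102/143, -159/91, 215/77, -804/1001, -534/1001; SSR = 12478/1001.

SSR = 12.466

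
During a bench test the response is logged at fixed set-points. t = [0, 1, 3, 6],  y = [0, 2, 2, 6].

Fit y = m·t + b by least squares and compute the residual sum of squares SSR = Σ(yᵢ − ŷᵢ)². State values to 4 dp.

Normal-equation sums: Σt·t = 46, Σt = 10, Σ1 = 4.
And Σt·y = 44, Σy = 10.
Normal equations: [[46, 10]; [10, 4]]·[m, b]ᵀ = [44, 10]ᵀ.
Δ = 46·4 − 10² = 84.
m = (44·4 − 10·10)/84 = 19/21; b = (46·10 − 10·44)/84 = 5/21.
Residuals: -5/21, 6/7, -20/21, 1/3; SSR = 38/21.

SSR = 1.8095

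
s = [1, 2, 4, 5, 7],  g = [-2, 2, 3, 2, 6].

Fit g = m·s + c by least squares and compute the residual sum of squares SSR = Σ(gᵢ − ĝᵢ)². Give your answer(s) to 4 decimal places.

The normal system MᵀM·[m, c]ᵀ = Mᵀg is [[95, 19]; [19, 5]]·[m, c]ᵀ = [66, 11]ᵀ.
Determinant 95·5 − 19² = 114.
m = (66·5 − 19·11)/114 = 121/114; c = (95·11 − 19·66)/114 = -11/6.
Residuals: -70/57, 65/38, 67/114, -28/19, 23/57; SSR = 811/114.

SSR = 7.1140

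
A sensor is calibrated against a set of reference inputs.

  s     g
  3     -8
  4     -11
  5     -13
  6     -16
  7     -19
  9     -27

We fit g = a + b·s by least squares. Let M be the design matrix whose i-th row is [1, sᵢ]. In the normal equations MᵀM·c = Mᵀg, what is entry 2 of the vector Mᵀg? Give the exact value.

-605

Entry 2 ↔ basis s, so (Mᵀg)_{2} = Σᵢ (s)·gᵢ = (3)·(-8) + (4)·(-11) + (5)·(-13) + (6)·(-16) + (7)·(-19) + (9)·(-27) = -605.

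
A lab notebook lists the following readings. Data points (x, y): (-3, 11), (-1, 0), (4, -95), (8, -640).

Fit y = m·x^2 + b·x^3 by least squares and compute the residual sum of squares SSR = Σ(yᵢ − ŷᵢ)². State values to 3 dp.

SSR = 0.745

Entries of AᵀA: Σx^2·x^2 = 4434, Σx^2·x^3 = 33548, Σx^3·x^3 = 266970.
Moment sums: Σx^2·y = -42381, Σx^3·y = -334057.
AᵀA·[m, b]ᵀ = Aᵀy becomes [[4434, 33548]; [33548, 266970]]·[m, b]ᵀ = [-42381, -334057]ᵀ.
Δ = 4434·266970 − 33548² = 58276676.
m = ((-42381)·266970 − 33548·(-334057))/58276676 = -53755667/29138338; b = (4434·(-334057) − 33548·(-42381))/58276676 = -29705475/29138338.
Residuals: 1137448/14569169, 12025096/14569169, -3450519/14569169, 514784/14569169; SSR = 10849473/14569169.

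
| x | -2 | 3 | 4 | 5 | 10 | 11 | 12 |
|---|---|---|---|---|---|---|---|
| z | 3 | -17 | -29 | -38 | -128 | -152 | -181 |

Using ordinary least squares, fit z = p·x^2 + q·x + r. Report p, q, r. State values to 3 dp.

p = -1.006, q = -2.937, r = 0.810

The normal system AᵀA·[p, q, r]ᵀ = Aᵀz is [[46355, 4267, 419]; [4267, 419, 43]; [419, 43, 7]]·[p, q, r]ᵀ = [-58811, -5487, -542]ᵀ.
Solving the 3×3 system (Gaussian elimination) gives p = -23530/23397, q = -274861/93588, r = 2297/2836.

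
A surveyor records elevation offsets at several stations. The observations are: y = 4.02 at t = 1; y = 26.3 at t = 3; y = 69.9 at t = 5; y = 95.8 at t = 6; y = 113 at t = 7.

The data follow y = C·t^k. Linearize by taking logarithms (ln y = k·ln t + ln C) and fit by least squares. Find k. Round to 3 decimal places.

k = 1.747

Linearized form: ln y = k·ln t + ln C. From the 5 transformed points,
Σln t = 6.4457, Σ(ln t)² = 10.7942, Σln y = 18.1976, Σln t·ln y = 27.8009.
Equations: 10.7942·k + 6.4457·ln C = 27.8009;  6.4457·k + 5·ln C = 18.1976.
Δ = 10.7942·5 − (6.4457)² = 12.4237; k = (27.8009·5 − 6.4457·18.1976)/12.4237 = 1.74732, ln C = (10.7942·18.1976 − 6.4457·27.8009)/12.4237 = 1.38697.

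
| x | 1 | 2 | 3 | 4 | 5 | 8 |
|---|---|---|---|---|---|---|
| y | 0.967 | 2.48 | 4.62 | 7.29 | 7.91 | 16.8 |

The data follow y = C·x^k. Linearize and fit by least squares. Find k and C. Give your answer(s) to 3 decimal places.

Let Y = ln y. Fitting Y = k·ln x + ln C by least squares:
XᵀX = [[10.5236, 6.8669]; [6.8669, 6]], rhs = [14.2602, 9.2811]ᵀ  (here Σln x = 6.8669, Σ(ln x)² = 10.5236, Σln y = 9.2811, Σln x·ln y = 14.2602).
Δ = 10.5236·6 − (6.8669)² = 15.9867; k = (14.2602·6 − 6.8669·9.2811)/15.9867 = 1.36540, ln C = (10.5236·9.2811 − 6.8669·14.2602)/15.9867 = -0.01583, so C = exp(-0.01583) = 0.98429.

k = 1.365, C = 0.984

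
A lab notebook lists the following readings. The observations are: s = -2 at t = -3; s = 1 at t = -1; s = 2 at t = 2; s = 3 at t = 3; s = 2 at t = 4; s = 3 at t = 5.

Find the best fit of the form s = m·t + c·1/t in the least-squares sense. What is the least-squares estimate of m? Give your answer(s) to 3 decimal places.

m = 0.740

From the data, Σt·t = 64, Σt·1/t = 6, Σ1/t·1/t = 5669/3600.
For Xᵀs: Σt·s = 41, Σ1/t·s = 83/30.
Normal equations: [[64, 6]; [6, 5669/3600]]·[m, c]ᵀ = [41, 83/30]ᵀ.
Determinant 64·(5669/3600) − 6² = 14576/225.
m = (41·(5669/3600) − 6·(83/30))/(14576/225) = 172669/233216; c = (64·(83/30) − 6·41)/(14576/225) = -7755/7288.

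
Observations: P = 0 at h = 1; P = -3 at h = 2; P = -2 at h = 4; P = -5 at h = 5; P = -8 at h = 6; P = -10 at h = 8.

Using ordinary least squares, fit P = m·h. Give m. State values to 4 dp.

m = -1.1438

The normal system AᵀA·[m]ᵀ = AᵀP is [[146]]·[m]ᵀ = [-167]ᵀ.
m = (-167)/146 = -1.14384.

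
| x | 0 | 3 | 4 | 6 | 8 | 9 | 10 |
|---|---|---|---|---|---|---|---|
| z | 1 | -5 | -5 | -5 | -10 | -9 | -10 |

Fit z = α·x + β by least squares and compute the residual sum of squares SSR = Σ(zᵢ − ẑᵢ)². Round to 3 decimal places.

SSR = 9.609

Normal-equation sums: Σx·x = 306, Σx = 40, Σ1 = 7.
Moment sums: Σx·z = -326, Σz = -43.
Δ = 306·7 − 40² = 542.
α = ((-326)·7 − 40·(-43))/542 = -281/271; β = (306·(-43) − 40·(-326))/542 = -59/271.
Residuals: 330/271, -453/271, -172/271, 390/271, -403/271, 149/271, 159/271; SSR = 2604/271.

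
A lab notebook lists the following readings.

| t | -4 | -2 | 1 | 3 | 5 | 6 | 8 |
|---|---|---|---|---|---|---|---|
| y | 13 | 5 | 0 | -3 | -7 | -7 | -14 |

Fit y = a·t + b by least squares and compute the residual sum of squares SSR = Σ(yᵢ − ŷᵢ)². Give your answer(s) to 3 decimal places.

Forming XᵀX = [[155, 17]; [17, 7]] and Xᵀy = [-260, -13]ᵀ gives XᵀX·[a, b]ᵀ = Xᵀy.
Δ = 155·7 − 17² = 796.
a = ((-260)·7 − 17·(-13))/796 = -1599/796; b = (155·(-13) − 17·(-260))/796 = 2405/796.
Residuals: 1547/796, -1623/796, -403/398, 1/199, 9/398, 1617/796, -757/796; SSR = 11137/796.

SSR = 13.991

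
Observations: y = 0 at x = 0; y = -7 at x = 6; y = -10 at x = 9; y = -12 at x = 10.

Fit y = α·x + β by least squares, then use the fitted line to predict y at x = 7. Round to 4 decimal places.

With design matrix M, MᵀM = [[217, 25]; [25, 4]] and Mᵀy = [-252, -29]ᵀ.
det = 217·4 − 25² = 243.
α = ((-252)·4 − 25·(-29))/243 = -283/243; β = (217·(-29) − 25·(-252))/243 = 7/243.
At x = 7: ŷ = (-283/243)·(7) + (7/243)·(1) = -658/81.

ŷ = -8.1235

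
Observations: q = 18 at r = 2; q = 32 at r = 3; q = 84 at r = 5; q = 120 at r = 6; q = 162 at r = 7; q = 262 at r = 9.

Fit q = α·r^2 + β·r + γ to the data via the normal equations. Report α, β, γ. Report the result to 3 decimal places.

α = 3.138, β = 0.545, γ = 3.388

Forming AᵀA = [[10980, 1448, 204]; [1448, 204, 32]; [204, 32, 6]] and Aᵀq = [35940, 4764, 678]ᵀ gives AᵀA·[α, β, γ]ᵀ = Aᵀq.
Solving the 3×3 system (Gaussian elimination) gives α = 204/65, β = 177/325, γ = 1101/325.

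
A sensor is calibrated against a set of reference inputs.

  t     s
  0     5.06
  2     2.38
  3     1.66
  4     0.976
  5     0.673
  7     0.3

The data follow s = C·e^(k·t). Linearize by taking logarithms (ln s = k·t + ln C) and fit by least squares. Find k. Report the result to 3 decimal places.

k = -0.408

Let Y = ln s. Fitting Y = k·t + ln C by least squares:
Σt = 21.0000, Σ(t)² = 103.0000, Σln s = 1.3710, Σt·ln s = -7.2504.
Equations: 103.0000·k + 21.0000·ln C = -7.2504;  21.0000·k + 6·ln C = 1.3710.
Δ = 103.0000·6 − (21.0000)² = 177.0000; k = (-7.2504·6 − 21.0000·1.3710)/177.0000 = -0.40844, ln C = (103.0000·1.3710 − 21.0000·-7.2504)/177.0000 = 1.65803.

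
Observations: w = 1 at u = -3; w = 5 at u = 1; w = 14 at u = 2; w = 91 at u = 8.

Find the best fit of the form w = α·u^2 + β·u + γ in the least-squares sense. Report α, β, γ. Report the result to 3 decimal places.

AᵀA·[α, β, γ]ᵀ = Aᵀw reads: 4194·α + 494·β + 78·γ = 5894;  494·α + 78·β + 8·γ = 758;  78·α + 8·β + 4·γ = 111.
(Σu^2·u^2 = 4194, Σu^2·u = 494, Σu^2 = 78, Σu·u = 78, Σu = 8, Σ1 = 4, Σu^2·w = 5894, Σu·w = 758, Σw = 111.)
Row-reducing yields α = 50061/51482, β = 172157/51482, γ = 54061/25741.

α = 0.972, β = 3.344, γ = 2.100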